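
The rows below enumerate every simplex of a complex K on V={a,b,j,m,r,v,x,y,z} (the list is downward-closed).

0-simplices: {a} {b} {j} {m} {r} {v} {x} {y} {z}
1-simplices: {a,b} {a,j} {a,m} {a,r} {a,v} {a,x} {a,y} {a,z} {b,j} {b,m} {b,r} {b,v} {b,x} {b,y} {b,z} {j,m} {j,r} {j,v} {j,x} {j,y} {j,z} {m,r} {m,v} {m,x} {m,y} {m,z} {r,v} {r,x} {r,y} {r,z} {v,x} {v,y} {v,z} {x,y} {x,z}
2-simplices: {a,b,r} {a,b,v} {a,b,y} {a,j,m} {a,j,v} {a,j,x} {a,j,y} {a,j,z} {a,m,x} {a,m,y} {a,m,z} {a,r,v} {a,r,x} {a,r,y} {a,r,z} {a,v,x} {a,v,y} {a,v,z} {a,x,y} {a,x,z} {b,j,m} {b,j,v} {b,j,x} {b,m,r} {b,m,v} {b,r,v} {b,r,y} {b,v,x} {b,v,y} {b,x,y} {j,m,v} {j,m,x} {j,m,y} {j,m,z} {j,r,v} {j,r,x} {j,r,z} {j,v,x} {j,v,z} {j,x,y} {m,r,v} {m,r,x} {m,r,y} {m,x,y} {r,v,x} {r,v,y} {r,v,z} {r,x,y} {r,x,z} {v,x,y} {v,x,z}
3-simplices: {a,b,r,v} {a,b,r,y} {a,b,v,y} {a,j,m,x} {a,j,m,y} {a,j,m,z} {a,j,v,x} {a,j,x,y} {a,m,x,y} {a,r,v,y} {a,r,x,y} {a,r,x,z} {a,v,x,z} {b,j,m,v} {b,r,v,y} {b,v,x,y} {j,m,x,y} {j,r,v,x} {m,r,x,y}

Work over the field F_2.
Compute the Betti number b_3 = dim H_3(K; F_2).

b_3=2

n_0=9 n_1=35 n_2=51 n_3=19  [Z2]
∂1: piv[ab,aj,am,ar,av,ax,ay,az] rk=8  ker:bj,bm,br,bv,bx,by,bz,jm,jr,jv,jx,jy,jz,mr,mv,mx,my,mz,rv,rx,ry,rz,vx,vy,vz,xy,xz
∂2: piv[abr,abv,aby,ajm,ajv,ajx,ajy,ajz,amx,amy,amz,arv,arx,ary,arz,avx,avy,avz,axy,axz,bjm,bjv,bjx,bmr,bmv,jrv] rk=26  ker:brv,bry,bvx,bvy,bxy,jmv,jmx,jmy,jmz,jrx,jrz,jvx,jvz,jxy,mrv,mrx,mry,mxy,rvx,rvy,rvz,rxy,rxz,vxy,vxz
∂3: piv[abrv,abry,abvy,ajmx,ajmy,ajmz,ajvx,ajxy,amxy,arvy,arxy,arxz,avxz,bjmv,bvxy,jrvx,mrxy] rk=17  ker:brvy,jmxy
b_3=(19−17)−0=2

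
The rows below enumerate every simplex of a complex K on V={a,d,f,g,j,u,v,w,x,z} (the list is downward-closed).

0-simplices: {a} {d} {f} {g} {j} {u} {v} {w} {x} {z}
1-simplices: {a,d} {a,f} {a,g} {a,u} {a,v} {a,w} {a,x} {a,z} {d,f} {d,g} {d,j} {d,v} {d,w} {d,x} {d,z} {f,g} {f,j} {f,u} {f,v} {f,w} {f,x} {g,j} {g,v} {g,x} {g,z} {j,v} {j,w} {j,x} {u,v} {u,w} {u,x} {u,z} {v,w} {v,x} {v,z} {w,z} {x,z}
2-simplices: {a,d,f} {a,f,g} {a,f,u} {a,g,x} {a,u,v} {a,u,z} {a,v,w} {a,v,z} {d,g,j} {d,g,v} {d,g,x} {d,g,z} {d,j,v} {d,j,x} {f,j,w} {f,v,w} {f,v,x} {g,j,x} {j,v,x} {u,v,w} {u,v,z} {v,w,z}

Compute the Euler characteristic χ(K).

n_0=10 n_1=37 n_2=22
χ=+10−37+22=-5

χ(K)=-5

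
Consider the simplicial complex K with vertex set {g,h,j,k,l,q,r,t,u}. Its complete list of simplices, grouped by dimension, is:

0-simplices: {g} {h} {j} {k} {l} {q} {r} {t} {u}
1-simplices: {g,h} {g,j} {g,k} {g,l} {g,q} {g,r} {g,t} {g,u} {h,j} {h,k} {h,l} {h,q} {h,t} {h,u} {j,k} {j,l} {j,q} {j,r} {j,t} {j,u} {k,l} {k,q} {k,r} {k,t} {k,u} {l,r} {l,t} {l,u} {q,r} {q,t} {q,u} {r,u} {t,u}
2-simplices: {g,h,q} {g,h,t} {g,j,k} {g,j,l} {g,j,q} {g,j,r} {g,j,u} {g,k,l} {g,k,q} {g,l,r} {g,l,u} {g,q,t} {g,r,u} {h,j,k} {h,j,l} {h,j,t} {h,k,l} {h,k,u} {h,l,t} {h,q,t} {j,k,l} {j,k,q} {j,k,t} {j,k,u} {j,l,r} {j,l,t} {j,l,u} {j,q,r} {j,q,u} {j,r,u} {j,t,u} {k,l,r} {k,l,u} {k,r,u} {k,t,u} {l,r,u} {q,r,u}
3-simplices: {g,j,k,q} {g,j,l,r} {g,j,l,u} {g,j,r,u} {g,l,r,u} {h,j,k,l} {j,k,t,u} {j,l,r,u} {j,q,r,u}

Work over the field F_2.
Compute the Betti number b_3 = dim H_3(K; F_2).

n_0=9 n_1=33 n_2=37 n_3=9  [Z2]
∂1: piv[gh,gj,gk,gl,gq,gr,gt,gu] rk=8  ker:hj,hk,hl,hq,ht,hu,jk,jl,jq,jr,jt,ju,kl,kq,kr,kt,ku,lr,lt,lu,qr,qt,qu,ru,tu
∂2: piv[ghq,ght,gjk,gjl,gjq,gjr,gju,gkl,gkq,glr,glu,gqt,gru,hjk,hjl,hjt,hku,hlt,jkt,jku,jqr,jqu,jtu,klr] rk=24  ker:hkl,hqt,jkl,jkq,jlr,jlt,jlu,jru,klu,kru,ktu,lru,qru
∂3: piv[gjkq,gjlr,gjlu,gjru,glru,hjkl,jktu,jqru] rk=8  ker:jlru
b_3=(9−8)−0=1

b_3=1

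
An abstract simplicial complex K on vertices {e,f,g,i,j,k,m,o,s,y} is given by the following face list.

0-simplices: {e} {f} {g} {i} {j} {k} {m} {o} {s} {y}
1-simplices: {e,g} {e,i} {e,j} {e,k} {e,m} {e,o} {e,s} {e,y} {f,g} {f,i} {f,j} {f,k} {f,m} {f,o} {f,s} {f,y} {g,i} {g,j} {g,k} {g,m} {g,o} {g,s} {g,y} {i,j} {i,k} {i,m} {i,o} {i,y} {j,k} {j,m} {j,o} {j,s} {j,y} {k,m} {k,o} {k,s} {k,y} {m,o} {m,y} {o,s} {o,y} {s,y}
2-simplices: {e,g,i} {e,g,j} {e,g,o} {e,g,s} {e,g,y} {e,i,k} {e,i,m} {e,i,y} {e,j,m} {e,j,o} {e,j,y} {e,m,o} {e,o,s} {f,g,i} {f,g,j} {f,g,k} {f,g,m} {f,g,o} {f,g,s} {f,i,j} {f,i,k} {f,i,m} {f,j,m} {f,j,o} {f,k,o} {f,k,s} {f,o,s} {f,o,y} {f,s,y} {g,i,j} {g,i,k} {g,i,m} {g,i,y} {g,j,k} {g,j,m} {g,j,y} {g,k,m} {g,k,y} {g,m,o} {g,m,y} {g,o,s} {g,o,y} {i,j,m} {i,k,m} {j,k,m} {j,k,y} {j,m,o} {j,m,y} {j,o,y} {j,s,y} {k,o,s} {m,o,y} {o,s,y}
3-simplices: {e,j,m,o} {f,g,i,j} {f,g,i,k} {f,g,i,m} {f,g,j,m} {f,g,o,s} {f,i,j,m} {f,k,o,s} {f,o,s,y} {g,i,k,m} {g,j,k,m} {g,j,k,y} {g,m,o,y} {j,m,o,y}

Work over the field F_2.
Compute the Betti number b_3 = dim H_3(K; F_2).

b_3=0

n_0=10 n_1=42 n_2=53 n_3=14  [Z2]
∂1: piv[eg,ei,ej,ek,em,eo,es,ey,fg] rk=9  ker:fi,fj,fk,fm,fo,fs,fy,gi,gj,gk,gm,go,gs,gy,ij,ik,im,io,iy,jk,jm,jo,js,jy,km,ko,ks,ky,mo,my,os,oy,sy
∂2: piv[egi,egj,ego,egs,egy,eik,eim,eiy,ejm,ejo,ejy,emo,eos,fgi,fgj,fgk,fgm,fgo,fgs,fij,fik,fim,fko,fks,foy,fsy,gjk,gkm,gky,gmy,goy,jsy] rk=32  ker:fjm,fjo,fos,gij,gik,gim,giy,gjm,gjy,gmo,gos,ijm,ikm,jkm,jky,jmo,jmy,joy,kos,moy,osy
∂3: piv[ejmo,fgij,fgik,fgim,fgjm,fgos,fijm,fkos,fosy,gikm,gjkm,gjky,gmoy,jmoy] rk=14
b_3=(14−14)−0=0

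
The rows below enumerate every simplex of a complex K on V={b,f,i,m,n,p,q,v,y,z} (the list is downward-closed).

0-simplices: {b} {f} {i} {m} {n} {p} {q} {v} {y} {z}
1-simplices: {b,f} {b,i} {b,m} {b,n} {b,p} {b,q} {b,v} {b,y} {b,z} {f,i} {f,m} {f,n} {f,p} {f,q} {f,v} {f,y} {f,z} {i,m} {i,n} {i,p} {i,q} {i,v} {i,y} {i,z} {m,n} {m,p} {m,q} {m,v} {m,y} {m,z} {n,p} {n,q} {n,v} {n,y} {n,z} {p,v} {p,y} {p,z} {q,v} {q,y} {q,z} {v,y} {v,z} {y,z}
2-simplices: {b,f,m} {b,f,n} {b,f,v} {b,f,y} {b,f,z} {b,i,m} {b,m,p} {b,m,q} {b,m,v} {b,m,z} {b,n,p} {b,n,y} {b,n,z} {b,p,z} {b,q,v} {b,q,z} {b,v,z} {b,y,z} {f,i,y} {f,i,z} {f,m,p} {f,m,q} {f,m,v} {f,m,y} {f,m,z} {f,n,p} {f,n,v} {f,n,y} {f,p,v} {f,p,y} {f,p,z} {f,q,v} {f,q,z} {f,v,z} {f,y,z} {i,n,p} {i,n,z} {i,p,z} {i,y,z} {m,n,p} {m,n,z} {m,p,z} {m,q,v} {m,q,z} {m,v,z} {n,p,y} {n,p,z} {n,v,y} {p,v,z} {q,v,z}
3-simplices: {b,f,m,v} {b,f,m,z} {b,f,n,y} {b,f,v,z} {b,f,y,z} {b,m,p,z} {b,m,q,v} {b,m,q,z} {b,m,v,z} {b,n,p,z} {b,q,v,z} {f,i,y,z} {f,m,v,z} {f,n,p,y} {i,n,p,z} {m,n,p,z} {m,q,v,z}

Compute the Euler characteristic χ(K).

n_0=10 n_1=44 n_2=50 n_3=17
χ=+10−44+50−17=-1

χ(K)=-1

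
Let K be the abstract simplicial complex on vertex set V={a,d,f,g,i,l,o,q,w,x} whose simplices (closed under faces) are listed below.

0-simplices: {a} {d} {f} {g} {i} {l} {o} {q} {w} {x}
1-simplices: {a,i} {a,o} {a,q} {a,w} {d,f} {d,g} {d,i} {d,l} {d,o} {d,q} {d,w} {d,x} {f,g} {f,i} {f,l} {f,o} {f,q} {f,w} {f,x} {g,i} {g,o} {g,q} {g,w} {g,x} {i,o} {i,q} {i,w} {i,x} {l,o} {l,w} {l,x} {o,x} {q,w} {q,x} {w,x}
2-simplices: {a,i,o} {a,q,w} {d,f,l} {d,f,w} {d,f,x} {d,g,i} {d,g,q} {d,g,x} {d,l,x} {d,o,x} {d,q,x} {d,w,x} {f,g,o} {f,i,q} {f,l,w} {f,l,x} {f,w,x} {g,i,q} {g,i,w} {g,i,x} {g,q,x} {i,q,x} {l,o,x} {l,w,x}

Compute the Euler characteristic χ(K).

n_0=10 n_1=35 n_2=24
χ=+10−35+24=-1

χ(K)=-1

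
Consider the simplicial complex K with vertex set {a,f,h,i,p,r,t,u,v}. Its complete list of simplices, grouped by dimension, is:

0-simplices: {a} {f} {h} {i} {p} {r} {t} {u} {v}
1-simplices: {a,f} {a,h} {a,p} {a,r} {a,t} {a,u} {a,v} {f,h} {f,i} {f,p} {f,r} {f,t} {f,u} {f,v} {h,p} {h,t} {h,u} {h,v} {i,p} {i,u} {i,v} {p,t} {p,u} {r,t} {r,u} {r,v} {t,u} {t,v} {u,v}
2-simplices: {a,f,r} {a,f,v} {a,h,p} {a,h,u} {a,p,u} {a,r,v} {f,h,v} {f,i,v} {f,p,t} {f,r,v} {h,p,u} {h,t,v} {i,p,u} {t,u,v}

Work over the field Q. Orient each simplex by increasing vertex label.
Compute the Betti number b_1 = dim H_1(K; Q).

n_0=9 n_1=29 n_2=14  [Q]
∂1: piv[af,ah,ap,ar,at,au,av,fi] rk=8  ker:fh,fp,fr,ft,fu,fv,hp,ht,hu,hv,ip,iu,iv,pt,pu,rt,ru,rv,tu,tv,uv
∂2: piv[afr,afv,ahp,ahu,apu,arv,fhv,fiv,fpt,htv,ipu,tuv] rk=12  ker:frv,hpu
b_1=(29−8)−12=9

b_1=9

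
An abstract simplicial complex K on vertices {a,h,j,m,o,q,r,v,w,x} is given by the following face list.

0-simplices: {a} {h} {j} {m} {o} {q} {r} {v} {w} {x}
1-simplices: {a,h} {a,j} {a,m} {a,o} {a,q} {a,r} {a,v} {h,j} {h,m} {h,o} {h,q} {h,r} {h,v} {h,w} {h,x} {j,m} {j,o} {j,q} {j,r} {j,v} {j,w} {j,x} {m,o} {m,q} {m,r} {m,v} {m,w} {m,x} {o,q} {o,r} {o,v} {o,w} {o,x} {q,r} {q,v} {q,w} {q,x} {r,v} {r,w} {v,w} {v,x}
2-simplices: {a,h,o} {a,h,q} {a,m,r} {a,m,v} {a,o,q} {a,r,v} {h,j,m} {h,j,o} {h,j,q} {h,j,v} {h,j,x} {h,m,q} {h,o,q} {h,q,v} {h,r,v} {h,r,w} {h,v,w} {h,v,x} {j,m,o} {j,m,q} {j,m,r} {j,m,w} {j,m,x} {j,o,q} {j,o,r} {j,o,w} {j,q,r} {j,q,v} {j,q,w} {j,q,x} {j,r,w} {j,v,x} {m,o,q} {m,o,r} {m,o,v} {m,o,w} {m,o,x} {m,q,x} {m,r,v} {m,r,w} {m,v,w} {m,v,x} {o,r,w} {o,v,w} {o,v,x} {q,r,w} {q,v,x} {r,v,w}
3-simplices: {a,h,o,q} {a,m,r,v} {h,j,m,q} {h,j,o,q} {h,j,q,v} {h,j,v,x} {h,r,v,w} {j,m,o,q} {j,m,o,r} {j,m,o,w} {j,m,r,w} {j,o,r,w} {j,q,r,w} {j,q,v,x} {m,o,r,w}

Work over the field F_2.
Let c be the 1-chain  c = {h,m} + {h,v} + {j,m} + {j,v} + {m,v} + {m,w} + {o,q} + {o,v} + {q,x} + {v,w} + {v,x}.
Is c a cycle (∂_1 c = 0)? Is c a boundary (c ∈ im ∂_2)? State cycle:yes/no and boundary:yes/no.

n_0=10 n_1=41 n_2=48 n_3=15  [Z2]
∂1: piv[ah,aj,am,ao,aq,ar,av,hw,hx] rk=9  ker:hj,hm,ho,hq,hr,hv,jm,jo,jq,jr,jv,jw,jx,mo,mq,mr,mv,mw,mx,oq,or,ov,ow,ox,qr,qv,qw,qx,rv,rw,vw,vx
∂2: piv[aho,ahq,amr,amv,aoq,arv,hjm,hjo,hjq,hjv,hjx,hmq,hqv,hrv,hrw,hvw,hvx,jmo,jmr,jmw,jmx,jor,jow,jqr,jqw,jqx,jrw,mov,mox,mvx] rk=30  ker:hoq,jmq,joq,jqv,jvx,moq,mor,mow,mqx,mrv,mrw,mvw,orw,ovw,ovx,qrw,qvx,rvw
∂3: piv[ahoq,amrv,hjmq,hjoq,hjqv,hjvx,hrvw,jmoq,jmor,jmow,jmrw,jorw,jqrw,jqvx] rk=14  ker:morw
∂1c = 0
c vs im∂2: reduces to 0 ⇒ boundary

cycle:yes boundary:yes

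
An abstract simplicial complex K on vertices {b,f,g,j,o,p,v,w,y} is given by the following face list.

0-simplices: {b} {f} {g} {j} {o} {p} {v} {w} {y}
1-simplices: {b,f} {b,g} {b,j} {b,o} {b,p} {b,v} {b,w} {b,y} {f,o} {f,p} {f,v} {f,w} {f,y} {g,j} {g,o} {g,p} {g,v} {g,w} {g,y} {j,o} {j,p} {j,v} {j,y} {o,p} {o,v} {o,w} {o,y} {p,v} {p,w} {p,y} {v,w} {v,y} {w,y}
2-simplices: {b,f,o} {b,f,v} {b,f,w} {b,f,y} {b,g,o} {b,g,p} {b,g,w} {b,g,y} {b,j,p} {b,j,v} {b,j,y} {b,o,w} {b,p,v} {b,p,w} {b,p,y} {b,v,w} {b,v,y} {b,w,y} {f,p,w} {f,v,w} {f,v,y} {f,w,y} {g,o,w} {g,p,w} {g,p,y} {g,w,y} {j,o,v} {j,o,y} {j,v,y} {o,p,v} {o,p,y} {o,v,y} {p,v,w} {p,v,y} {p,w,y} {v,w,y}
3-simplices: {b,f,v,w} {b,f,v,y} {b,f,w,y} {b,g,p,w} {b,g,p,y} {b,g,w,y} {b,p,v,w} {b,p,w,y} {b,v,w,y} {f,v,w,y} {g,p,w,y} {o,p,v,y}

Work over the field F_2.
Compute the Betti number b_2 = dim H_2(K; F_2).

n_0=9 n_1=33 n_2=36 n_3=12  [Z2]
∂1: piv[bf,bg,bj,bo,bp,bv,bw,by] rk=8  ker:fo,fp,fv,fw,fy,gj,go,gp,gv,gw,gy,jo,jp,jv,jy,op,ov,ow,oy,pv,pw,py,vw,vy,wy
∂2: piv[bfo,bfv,bfw,bfy,bgo,bgp,bgw,bgy,bjp,bjv,bjy,bow,bpv,bpw,bpy,bvw,bvy,bwy,fpw,jov,joy,opv] rk=22  ker:fvw,fvy,fwy,gow,gpw,gpy,gwy,jvy,opy,ovy,pvw,pvy,pwy,vwy
∂3: piv[bfvw,bfvy,bfwy,bgpw,bgpy,bgwy,bpvw,bpwy,bvwy,opvy] rk=10  ker:fvwy,gpwy
b_2=(36−22)−10=4

b_2=4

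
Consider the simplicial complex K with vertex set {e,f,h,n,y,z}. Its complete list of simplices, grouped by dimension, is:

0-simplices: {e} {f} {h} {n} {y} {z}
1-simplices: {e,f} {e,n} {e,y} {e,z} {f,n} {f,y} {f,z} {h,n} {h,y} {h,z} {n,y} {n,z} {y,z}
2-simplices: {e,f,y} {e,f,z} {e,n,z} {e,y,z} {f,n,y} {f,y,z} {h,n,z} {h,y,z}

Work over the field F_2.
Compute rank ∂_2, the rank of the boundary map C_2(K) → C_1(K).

n_0=6 n_1=13 n_2=8  [Z2]
∂1: piv[ef,en,ey,ez,hn] rk=5  ker:fn,fy,fz,hy,hz,ny,nz,yz
∂2: piv[efy,efz,enz,eyz,fny,hnz,hyz] rk=7  ker:fyz
rk∂_2=7

rank∂_2=7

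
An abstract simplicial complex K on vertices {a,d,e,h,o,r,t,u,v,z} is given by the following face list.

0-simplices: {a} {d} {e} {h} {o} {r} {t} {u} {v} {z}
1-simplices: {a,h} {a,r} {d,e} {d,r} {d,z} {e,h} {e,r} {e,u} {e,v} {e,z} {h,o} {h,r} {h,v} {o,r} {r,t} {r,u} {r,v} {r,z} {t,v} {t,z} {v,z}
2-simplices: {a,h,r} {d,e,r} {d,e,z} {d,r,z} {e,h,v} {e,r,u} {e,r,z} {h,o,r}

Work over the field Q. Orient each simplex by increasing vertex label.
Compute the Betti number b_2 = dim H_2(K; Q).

b_2=1

n_0=10 n_1=21 n_2=8  [Q]
∂1: piv[ah,ar,de,dr,dz,eu,ev,ho,rt] rk=9  ker:eh,er,ez,hr,hv,or,ru,rv,rz,tv,tz,vz
∂2: piv[ahr,der,dez,drz,ehv,eru,hor] rk=7  ker:erz
b_2=(8−7)−0=1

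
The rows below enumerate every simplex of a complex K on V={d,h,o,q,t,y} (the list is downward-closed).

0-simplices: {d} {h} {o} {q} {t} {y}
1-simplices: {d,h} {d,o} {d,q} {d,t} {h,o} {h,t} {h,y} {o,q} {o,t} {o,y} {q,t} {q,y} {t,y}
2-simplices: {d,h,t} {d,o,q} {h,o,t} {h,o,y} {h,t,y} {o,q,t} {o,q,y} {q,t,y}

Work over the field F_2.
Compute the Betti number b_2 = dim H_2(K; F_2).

b_2=1

n_0=6 n_1=13 n_2=8  [Z2]
∂1: piv[dh,do,dq,dt,hy] rk=5  ker:ho,ht,oq,ot,oy,qt,qy,ty
∂2: piv[dht,doq,hot,hoy,hty,oqt,oqy] rk=7  ker:qty
b_2=(8−7)−0=1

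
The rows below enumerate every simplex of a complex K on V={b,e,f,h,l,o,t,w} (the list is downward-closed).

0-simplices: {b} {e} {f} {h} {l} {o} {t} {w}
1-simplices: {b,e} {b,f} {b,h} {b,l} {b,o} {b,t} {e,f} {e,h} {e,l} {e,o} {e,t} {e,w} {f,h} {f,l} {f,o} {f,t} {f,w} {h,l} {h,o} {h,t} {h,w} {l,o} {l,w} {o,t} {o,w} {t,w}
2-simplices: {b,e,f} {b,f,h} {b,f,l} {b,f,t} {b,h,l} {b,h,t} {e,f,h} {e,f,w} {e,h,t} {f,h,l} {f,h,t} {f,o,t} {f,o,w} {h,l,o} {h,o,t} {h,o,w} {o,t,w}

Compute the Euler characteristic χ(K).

n_0=8 n_1=26 n_2=17
χ=+8−26+17=-1

χ(K)=-1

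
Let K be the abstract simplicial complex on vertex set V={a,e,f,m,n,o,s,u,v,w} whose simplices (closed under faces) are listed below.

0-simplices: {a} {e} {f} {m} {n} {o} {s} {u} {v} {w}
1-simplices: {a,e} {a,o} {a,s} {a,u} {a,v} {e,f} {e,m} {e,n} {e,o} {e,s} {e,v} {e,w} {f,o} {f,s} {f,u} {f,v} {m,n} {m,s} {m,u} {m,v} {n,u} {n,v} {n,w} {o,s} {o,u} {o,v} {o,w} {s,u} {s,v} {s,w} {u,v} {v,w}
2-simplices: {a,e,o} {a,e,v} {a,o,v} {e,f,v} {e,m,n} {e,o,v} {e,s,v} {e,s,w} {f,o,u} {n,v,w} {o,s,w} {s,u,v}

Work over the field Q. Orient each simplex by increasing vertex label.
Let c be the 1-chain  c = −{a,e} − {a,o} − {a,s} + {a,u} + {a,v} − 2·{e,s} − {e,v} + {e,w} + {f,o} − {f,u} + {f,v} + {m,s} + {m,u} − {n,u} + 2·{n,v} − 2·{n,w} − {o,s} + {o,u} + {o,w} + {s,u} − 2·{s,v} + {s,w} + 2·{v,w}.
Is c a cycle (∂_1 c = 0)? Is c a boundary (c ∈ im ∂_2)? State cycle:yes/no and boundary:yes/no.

cycle:no boundary:no

n_0=10 n_1=32 n_2=12  [Q]
∂1: piv[ae,ao,as,au,av,ef,em,en,ew] rk=9  ker:eo,es,ev,fo,fs,fu,fv,mn,ms,mu,mv,nu,nv,nw,os,ou,ov,ow,su,sv,sw,uv,vw
∂2: piv[aeo,aev,aov,efv,emn,esv,esw,fou,nvw,osw,suv] rk=11  ker:eov
∂1c = {a} + {e} − {f} − 2·{m} + {n} − {o} − 3·{s} + 2·{u} − {v} + 3·{w}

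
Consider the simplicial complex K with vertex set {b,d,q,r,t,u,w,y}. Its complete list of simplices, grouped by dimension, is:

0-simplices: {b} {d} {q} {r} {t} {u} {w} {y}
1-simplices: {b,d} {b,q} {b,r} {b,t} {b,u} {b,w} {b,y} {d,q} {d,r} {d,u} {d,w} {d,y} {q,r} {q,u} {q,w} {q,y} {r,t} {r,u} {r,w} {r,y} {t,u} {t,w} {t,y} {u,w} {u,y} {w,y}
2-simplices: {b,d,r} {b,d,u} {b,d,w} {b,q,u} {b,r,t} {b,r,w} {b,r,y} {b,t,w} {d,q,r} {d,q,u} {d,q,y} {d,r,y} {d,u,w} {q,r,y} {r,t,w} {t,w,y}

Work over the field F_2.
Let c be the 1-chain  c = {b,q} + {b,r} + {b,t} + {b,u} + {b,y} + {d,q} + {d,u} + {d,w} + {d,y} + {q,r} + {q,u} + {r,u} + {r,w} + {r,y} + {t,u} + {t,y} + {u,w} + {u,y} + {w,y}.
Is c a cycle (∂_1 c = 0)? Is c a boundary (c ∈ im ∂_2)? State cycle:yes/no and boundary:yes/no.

cycle:no boundary:no

n_0=8 n_1=26 n_2=16  [Z2]
∂1: piv[bd,bq,br,bt,bu,bw,by] rk=7  ker:dq,dr,du,dw,dy,qr,qu,qw,qy,rt,ru,rw,ry,tu,tw,ty,uw,uy,wy
∂2: piv[bdr,bdu,bdw,bqu,brt,brw,bry,btw,dqr,dqu,dqy,dry,duw,twy] rk=14  ker:qry,rtw
∂1c = {b} + {r} + {t} + {u}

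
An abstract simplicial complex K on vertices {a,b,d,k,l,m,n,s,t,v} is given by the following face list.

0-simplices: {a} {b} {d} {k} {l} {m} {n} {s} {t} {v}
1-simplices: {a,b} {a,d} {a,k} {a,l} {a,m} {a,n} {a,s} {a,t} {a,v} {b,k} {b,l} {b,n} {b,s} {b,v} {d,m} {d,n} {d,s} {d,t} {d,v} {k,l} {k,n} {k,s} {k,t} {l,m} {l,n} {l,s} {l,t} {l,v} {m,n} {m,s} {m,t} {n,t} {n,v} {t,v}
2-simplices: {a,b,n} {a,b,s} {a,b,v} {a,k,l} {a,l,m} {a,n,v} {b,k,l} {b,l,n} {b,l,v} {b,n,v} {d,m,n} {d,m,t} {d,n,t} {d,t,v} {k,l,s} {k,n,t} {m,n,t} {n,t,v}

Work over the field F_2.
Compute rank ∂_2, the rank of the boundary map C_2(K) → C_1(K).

n_0=10 n_1=34 n_2=18  [Z2]
∂1: piv[ab,ad,ak,al,am,an,as,at,av] rk=9  ker:bk,bl,bn,bs,bv,dm,dn,ds,dt,dv,kl,kn,ks,kt,lm,ln,ls,lt,lv,mn,ms,mt,nt,nv,tv
∂2: piv[abn,abs,abv,akl,alm,anv,bkl,bln,blv,dmn,dmt,dnt,dtv,kls,knt,ntv] rk=16  ker:bnv,mnt
rk∂_2=16

rank∂_2=16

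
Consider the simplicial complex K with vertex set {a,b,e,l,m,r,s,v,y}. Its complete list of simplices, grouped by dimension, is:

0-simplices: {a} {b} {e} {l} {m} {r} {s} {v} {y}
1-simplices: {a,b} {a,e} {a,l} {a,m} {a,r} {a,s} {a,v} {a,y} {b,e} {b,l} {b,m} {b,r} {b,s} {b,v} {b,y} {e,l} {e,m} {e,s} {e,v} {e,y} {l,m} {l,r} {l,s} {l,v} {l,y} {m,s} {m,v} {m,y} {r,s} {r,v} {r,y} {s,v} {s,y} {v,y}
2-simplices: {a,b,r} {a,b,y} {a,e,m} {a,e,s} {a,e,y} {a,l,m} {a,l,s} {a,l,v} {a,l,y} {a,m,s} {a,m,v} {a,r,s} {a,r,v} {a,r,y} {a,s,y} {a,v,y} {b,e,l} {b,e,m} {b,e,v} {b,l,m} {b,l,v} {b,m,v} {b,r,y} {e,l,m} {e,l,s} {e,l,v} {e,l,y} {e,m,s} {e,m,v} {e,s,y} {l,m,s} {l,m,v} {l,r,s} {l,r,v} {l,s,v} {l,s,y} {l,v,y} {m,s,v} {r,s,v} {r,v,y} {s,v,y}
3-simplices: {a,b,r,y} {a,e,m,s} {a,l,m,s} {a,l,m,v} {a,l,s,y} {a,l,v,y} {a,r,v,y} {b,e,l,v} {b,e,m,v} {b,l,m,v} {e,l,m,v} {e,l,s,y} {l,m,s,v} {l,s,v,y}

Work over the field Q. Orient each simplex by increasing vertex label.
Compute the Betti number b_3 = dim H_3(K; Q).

b_3=0

n_0=9 n_1=34 n_2=41 n_3=14  [Q]
∂1: piv[ab,ae,al,am,ar,as,av,ay] rk=8  ker:be,bl,bm,br,bs,bv,by,el,em,es,ev,ey,lm,lr,ls,lv,ly,ms,mv,my,rs,rv,ry,sv,sy,vy
∂2: piv[abr,aby,aem,aes,aey,alm,als,alv,aly,ams,amv,ars,arv,ary,asy,avy,bel,bem,bev,blm,blv,lrs,lsv] rk=23  ker:bmv,bry,elm,els,elv,ely,ems,emv,esy,lms,lmv,lrv,lsy,lvy,msv,rsv,rvy,svy
∂3: piv[abry,aems,alms,almv,alsy,alvy,arvy,belv,bemv,blmv,elmv,elsy,lmsv,lsvy] rk=14
b_3=(14−14)−0=0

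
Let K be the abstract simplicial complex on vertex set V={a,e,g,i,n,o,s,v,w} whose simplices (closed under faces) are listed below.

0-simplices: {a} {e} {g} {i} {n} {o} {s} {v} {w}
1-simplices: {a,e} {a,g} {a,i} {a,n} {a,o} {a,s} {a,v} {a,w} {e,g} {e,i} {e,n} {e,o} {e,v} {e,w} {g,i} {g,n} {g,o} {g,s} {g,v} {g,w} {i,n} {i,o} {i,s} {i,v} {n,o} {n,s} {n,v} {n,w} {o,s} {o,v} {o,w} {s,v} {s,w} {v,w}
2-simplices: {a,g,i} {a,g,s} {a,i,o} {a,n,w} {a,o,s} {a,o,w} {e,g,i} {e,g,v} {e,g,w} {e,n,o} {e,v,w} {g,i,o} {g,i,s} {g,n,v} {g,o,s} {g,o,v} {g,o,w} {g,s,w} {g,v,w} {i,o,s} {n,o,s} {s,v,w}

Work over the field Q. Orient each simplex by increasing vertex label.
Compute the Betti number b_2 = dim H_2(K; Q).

n_0=9 n_1=34 n_2=22  [Q]
∂1: piv[ae,ag,ai,an,ao,as,av,aw] rk=8  ker:eg,ei,en,eo,ev,ew,gi,gn,go,gs,gv,gw,in,io,is,iv,no,ns,nv,nw,os,ov,ow,sv,sw,vw
∂2: piv[agi,ags,aio,anw,aos,aow,egi,egv,egw,eno,evw,gio,gis,gnv,gov,gow,gsw,nos,svw] rk=19  ker:gos,gvw,ios
b_2=(22−19)−0=3

b_2=3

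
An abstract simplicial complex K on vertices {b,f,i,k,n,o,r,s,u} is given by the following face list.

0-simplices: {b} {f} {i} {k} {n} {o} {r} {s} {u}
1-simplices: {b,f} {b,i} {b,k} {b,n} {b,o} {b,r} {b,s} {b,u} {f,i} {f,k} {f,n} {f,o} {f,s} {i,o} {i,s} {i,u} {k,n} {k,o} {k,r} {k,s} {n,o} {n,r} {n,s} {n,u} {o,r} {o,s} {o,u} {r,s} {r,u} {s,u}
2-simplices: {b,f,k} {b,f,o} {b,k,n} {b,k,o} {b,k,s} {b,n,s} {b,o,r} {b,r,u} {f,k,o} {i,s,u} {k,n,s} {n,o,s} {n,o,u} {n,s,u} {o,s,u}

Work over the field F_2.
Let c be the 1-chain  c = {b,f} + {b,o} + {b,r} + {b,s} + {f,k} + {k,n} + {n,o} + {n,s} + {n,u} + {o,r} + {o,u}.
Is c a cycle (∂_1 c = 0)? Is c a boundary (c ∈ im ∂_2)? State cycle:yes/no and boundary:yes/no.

cycle:yes boundary:yes

n_0=9 n_1=30 n_2=15  [Z2]
∂1: piv[bf,bi,bk,bn,bo,br,bs,bu] rk=8  ker:fi,fk,fn,fo,fs,io,is,iu,kn,ko,kr,ks,no,nr,ns,nu,or,os,ou,rs,ru,su
∂2: piv[bfk,bfo,bkn,bko,bks,bns,bor,bru,isu,nos,nou,nsu] rk=12  ker:fko,kns,osu
∂1c = 0
c vs im∂2: reduces to 0 ⇒ boundary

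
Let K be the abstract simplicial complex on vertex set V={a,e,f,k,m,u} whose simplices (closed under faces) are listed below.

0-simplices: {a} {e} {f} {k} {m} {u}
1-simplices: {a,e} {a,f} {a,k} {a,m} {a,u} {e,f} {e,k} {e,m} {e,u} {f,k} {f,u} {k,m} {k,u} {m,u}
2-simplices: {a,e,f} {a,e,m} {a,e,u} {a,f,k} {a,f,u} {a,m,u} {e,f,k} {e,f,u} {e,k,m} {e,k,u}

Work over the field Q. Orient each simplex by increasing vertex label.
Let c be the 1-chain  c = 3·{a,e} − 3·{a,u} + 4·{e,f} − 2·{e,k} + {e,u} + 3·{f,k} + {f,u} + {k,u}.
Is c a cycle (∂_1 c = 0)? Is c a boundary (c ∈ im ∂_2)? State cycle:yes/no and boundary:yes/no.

cycle:yes boundary:yes

n_0=6 n_1=14 n_2=10  [Q]
∂1: piv[ae,af,ak,am,au] rk=5  ker:ef,ek,em,eu,fk,fu,km,ku,mu
∂2: piv[aef,aem,aeu,afk,afu,amu,efk,ekm,eku] rk=9  ker:efu
∂1c = 0
c vs im∂2: reduces to 0 ⇒ boundary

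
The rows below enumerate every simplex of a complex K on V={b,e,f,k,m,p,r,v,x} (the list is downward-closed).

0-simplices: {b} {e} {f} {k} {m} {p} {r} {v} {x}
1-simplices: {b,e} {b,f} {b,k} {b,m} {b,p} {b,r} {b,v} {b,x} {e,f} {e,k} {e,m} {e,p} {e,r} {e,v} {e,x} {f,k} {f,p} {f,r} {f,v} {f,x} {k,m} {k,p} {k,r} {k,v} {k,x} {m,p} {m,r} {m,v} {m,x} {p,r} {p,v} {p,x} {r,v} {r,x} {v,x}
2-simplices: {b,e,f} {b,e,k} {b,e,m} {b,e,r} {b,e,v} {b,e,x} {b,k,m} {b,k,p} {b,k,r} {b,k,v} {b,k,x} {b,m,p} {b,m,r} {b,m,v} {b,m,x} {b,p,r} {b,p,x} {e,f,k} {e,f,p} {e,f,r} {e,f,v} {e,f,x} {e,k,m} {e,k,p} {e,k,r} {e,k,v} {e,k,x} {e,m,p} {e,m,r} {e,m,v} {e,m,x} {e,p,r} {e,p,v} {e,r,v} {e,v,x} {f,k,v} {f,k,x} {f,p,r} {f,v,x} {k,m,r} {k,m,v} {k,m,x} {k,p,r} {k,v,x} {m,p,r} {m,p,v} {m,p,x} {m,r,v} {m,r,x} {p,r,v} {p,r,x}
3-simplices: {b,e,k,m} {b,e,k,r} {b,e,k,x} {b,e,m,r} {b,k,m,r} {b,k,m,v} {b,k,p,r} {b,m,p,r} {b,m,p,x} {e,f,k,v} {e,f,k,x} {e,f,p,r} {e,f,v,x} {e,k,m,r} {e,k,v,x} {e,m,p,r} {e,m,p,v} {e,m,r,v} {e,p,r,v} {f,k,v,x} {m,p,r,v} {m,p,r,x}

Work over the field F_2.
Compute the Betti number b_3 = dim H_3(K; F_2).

n_0=9 n_1=35 n_2=51 n_3=22  [Z2]
∂1: piv[be,bf,bk,bm,bp,br,bv,bx] rk=8  ker:ef,ek,em,ep,er,ev,ex,fk,fp,fr,fv,fx,km,kp,kr,kv,kx,mp,mr,mv,mx,pr,pv,px,rv,rx,vx
∂2: piv[bef,bek,bem,ber,bev,bex,bkm,bkp,bkr,bkv,bkx,bmp,bmr,bmv,bmx,bpr,bpx,efk,efp,efr,efv,efx,ekp,epv,erv,evx,mrx] rk=27  ker:ekm,ekr,ekv,ekx,emp,emr,emv,emx,epr,fkv,fkx,fpr,fvx,kmr,kmv,kmx,kpr,kvx,mpr,mpv,mpx,mrv,prv,prx
∂3: piv[bekm,bekr,bekx,bemr,bkmr,bkmv,bkpr,bmpr,bmpx,efkv,efkx,efpr,efvx,ekvx,empr,empv,emrv,eprv,mprx] rk=19  ker:ekmr,fkvx,mprv
b_3=(22−19)−0=3

b_3=3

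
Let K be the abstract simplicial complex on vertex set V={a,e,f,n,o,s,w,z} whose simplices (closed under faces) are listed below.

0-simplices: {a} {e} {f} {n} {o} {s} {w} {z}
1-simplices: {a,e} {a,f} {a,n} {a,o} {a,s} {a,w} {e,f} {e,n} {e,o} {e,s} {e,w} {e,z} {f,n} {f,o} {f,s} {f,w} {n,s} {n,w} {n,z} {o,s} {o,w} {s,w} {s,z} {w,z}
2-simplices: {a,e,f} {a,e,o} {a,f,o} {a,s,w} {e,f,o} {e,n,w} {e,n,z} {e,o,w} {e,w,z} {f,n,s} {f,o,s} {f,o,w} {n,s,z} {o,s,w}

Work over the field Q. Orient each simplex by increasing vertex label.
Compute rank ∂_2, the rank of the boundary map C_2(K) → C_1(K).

rank∂_2=13

n_0=8 n_1=24 n_2=14  [Q]
∂1: piv[ae,af,an,ao,as,aw,ez] rk=7  ker:ef,en,eo,es,ew,fn,fo,fs,fw,ns,nw,nz,os,ow,sw,sz,wz
∂2: piv[aef,aeo,afo,asw,enw,enz,eow,ewz,fns,fos,fow,nsz,osw] rk=13  ker:efo
rk∂_2=13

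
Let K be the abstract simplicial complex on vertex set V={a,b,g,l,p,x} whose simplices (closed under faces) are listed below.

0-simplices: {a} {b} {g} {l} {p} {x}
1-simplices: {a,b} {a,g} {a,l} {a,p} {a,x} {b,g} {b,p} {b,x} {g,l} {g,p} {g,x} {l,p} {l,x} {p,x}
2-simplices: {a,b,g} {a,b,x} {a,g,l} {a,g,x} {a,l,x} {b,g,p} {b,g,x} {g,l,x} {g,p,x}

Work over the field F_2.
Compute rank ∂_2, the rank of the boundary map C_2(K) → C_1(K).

rank∂_2=7

n_0=6 n_1=14 n_2=9  [Z2]
∂1: piv[ab,ag,al,ap,ax] rk=5  ker:bg,bp,bx,gl,gp,gx,lp,lx,px
∂2: piv[abg,abx,agl,agx,alx,bgp,gpx] rk=7  ker:bgx,glx
rk∂_2=7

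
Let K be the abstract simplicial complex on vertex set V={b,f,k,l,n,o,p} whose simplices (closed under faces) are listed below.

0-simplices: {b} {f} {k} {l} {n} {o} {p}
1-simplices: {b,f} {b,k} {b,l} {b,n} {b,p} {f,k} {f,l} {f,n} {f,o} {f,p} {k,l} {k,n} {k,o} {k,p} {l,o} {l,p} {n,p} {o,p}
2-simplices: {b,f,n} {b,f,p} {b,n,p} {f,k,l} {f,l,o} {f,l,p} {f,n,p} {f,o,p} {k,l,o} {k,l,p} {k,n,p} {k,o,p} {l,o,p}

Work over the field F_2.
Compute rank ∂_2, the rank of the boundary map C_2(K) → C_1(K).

n_0=7 n_1=18 n_2=13  [Z2]
∂1: piv[bf,bk,bl,bn,bp,fo] rk=6  ker:fk,fl,fn,fp,kl,kn,ko,kp,lo,lp,np,op
∂2: piv[bfn,bfp,bnp,fkl,flo,flp,fop,klo,klp,knp] rk=10  ker:fnp,kop,lop
rk∂_2=10

rank∂_2=10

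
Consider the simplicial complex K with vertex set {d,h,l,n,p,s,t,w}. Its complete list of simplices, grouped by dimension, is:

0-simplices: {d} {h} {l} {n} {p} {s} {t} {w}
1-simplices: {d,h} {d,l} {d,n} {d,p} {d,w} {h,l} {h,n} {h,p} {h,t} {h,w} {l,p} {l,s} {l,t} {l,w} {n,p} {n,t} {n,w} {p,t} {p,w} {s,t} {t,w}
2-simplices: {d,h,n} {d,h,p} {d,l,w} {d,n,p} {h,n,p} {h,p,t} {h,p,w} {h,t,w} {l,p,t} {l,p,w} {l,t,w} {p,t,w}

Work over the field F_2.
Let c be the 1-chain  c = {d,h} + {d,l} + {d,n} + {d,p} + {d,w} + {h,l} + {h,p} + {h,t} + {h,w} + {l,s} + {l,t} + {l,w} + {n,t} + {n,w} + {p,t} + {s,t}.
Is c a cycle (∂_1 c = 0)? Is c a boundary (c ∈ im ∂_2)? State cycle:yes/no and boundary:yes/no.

n_0=8 n_1=21 n_2=12  [Z2]
∂1: piv[dh,dl,dn,dp,dw,ht,ls] rk=7  ker:hl,hn,hp,hw,lp,lt,lw,np,nt,nw,pt,pw,st,tw
∂2: piv[dhn,dhp,dlw,dnp,hpt,hpw,htw,lpt,lpw] rk=9  ker:hnp,ltw,ptw
∂1c = {d} + {h} + {l} + {n} + {p} + {t}

cycle:no boundary:no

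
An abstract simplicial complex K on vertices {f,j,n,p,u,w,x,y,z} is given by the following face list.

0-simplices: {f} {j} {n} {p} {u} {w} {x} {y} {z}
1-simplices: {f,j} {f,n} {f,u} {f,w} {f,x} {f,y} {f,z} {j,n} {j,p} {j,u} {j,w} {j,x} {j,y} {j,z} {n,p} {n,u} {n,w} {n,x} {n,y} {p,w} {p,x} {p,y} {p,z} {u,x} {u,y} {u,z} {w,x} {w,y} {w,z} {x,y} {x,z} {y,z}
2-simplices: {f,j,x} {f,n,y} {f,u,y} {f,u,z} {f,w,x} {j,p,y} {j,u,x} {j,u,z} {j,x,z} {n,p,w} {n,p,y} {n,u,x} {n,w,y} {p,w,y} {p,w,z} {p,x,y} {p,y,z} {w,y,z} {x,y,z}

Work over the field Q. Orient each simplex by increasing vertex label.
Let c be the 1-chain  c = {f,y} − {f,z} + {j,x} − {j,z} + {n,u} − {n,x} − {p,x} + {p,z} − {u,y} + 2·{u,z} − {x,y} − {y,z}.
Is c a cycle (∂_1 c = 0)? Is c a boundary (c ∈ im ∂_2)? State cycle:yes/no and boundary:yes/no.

cycle:yes boundary:yes

n_0=9 n_1=32 n_2=19  [Q]
∂1: piv[fj,fn,fu,fw,fx,fy,fz,jp] rk=8  ker:jn,ju,jw,jx,jy,jz,np,nu,nw,nx,ny,pw,px,py,pz,ux,uy,uz,wx,wy,wz,xy,xz,yz
∂2: piv[fjx,fny,fuy,fuz,fwx,jpy,jux,juz,jxz,npw,npy,nux,nwy,pwz,pxy,pyz,xyz] rk=17  ker:pwy,wyz
∂1c = 0
c vs im∂2: reduces to 0 ⇒ boundary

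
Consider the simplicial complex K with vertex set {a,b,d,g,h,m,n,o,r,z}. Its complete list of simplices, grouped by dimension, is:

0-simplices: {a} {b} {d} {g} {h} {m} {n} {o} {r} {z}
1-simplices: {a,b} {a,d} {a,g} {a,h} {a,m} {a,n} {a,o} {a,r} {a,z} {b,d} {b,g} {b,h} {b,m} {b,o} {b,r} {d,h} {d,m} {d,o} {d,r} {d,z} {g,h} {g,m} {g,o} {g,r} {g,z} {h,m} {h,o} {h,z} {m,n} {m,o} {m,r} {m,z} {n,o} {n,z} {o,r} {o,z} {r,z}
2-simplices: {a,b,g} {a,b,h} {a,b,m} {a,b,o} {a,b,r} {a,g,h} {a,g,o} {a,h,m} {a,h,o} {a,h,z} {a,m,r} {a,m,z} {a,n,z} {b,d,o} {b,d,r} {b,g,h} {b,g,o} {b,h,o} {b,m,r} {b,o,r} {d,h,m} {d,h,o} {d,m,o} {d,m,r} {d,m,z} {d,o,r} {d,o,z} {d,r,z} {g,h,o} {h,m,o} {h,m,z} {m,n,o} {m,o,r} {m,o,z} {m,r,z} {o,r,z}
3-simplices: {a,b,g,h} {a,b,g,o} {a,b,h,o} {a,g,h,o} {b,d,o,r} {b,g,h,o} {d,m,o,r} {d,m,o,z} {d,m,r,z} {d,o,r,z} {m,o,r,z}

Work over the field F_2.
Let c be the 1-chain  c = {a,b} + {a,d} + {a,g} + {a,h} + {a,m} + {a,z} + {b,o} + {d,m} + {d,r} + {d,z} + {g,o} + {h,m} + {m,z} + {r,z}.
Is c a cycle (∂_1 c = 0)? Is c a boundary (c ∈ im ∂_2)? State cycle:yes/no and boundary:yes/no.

n_0=10 n_1=37 n_2=36 n_3=11  [Z2]
∂1: piv[ab,ad,ag,ah,am,an,ao,ar,az] rk=9  ker:bd,bg,bh,bm,bo,br,dh,dm,do,dr,dz,gh,gm,go,gr,gz,hm,ho,hz,mn,mo,mr,mz,no,nz,or,oz,rz
∂2: piv[abg,abh,abm,abo,abr,agh,ago,ahm,aho,ahz,amr,amz,anz,bdo,bdr,bor,dhm,dho,dmo,dmz,doz,drz,mno] rk=23  ker:bgh,bgo,bho,bmr,dmr,dor,gho,hmo,hmz,mor,moz,mrz,orz
∂3: piv[abgh,abgo,abho,agho,bdor,dmor,dmoz,dmrz,dorz] rk=9  ker:bgho,morz
∂1c = 0
c vs im∂2: residual ≠ 0 ⇒ not boundary

cycle:yes boundary:no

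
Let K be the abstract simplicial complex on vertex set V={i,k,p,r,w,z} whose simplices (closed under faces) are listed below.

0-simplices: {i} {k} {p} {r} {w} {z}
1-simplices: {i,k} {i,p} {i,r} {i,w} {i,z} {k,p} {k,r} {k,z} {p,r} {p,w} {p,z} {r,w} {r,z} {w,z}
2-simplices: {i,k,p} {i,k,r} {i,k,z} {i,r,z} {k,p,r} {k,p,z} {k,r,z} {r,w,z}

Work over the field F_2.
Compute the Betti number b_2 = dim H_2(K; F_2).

n_0=6 n_1=14 n_2=8  [Z2]
∂1: piv[ik,ip,ir,iw,iz] rk=5  ker:kp,kr,kz,pr,pw,pz,rw,rz,wz
∂2: piv[ikp,ikr,ikz,irz,kpr,kpz,rwz] rk=7  ker:krz
b_2=(8−7)−0=1

b_2=1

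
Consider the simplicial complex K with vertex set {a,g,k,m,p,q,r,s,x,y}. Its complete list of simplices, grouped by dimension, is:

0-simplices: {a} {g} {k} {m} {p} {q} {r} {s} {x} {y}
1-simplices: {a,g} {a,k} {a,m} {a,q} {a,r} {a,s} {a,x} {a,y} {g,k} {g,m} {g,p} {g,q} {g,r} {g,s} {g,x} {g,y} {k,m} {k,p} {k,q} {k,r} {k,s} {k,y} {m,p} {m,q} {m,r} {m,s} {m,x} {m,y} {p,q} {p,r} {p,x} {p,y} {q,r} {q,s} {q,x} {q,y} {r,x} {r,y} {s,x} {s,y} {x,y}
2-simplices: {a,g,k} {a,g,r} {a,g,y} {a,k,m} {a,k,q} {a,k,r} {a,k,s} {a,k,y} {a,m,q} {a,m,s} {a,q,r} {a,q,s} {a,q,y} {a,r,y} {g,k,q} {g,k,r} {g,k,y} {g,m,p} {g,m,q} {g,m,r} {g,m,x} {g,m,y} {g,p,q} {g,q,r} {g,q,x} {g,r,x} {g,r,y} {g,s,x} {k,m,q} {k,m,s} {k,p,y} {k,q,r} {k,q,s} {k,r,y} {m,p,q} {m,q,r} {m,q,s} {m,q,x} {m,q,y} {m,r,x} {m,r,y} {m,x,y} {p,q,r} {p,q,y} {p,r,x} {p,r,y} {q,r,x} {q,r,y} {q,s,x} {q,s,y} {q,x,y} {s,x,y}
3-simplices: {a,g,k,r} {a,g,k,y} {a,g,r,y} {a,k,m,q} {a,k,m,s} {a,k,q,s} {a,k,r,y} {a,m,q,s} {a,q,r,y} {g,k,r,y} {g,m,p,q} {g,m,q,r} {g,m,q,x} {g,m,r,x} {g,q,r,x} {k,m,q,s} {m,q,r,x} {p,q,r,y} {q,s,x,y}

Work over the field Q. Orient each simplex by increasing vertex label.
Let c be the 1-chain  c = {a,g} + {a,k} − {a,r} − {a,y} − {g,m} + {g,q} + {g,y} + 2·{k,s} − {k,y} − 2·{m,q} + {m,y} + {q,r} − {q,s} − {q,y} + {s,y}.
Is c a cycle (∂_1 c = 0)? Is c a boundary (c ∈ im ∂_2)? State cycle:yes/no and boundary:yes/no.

n_0=10 n_1=41 n_2=52 n_3=19  [Q]
∂1: piv[ag,ak,am,aq,ar,as,ax,ay,gp] rk=9  ker:gk,gm,gq,gr,gs,gx,gy,km,kp,kq,kr,ks,ky,mp,mq,mr,ms,mx,my,pq,pr,px,py,qr,qs,qx,qy,rx,ry,sx,sy,xy
∂2: piv[agk,agr,agy,akm,akq,akr,aks,aky,amq,ams,aqr,aqs,aqy,ary,gkq,gmp,gmq,gmr,gmx,gmy,gpq,gqx,grx,gsx,kpy,mxy,pqr,pqy,prx,qsx,qsy] rk=31  ker:gkr,gky,gqr,gry,kmq,kms,kqr,kqs,kry,mpq,mqr,mqs,mqx,mqy,mrx,mry,pry,qrx,qry,qxy,sxy
∂3: piv[agkr,agky,agry,akmq,akms,akqs,akry,amqs,aqry,gmpq,gmqr,gmqx,gmrx,gqrx,pqry,qsxy] rk=16  ker:gkry,kmqs,mqrx
∂1c = 0
c vs im∂2: reduces to 0 ⇒ boundary

cycle:yes boundary:yes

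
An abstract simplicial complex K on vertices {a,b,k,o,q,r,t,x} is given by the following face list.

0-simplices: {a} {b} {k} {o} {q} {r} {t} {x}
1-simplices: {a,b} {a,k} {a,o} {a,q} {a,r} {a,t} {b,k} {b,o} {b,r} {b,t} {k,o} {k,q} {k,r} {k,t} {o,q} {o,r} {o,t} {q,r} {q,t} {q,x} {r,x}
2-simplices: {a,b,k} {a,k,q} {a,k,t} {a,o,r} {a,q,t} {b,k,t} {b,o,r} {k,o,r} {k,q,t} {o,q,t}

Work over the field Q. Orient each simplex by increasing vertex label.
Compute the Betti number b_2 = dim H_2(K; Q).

b_2=1

n_0=8 n_1=21 n_2=10  [Q]
∂1: piv[ab,ak,ao,aq,ar,at,qx] rk=7  ker:bk,bo,br,bt,ko,kq,kr,kt,oq,or,ot,qr,qt,rx
∂2: piv[abk,akq,akt,aor,aqt,bkt,bor,kor,oqt] rk=9  ker:kqt
b_2=(10−9)−0=1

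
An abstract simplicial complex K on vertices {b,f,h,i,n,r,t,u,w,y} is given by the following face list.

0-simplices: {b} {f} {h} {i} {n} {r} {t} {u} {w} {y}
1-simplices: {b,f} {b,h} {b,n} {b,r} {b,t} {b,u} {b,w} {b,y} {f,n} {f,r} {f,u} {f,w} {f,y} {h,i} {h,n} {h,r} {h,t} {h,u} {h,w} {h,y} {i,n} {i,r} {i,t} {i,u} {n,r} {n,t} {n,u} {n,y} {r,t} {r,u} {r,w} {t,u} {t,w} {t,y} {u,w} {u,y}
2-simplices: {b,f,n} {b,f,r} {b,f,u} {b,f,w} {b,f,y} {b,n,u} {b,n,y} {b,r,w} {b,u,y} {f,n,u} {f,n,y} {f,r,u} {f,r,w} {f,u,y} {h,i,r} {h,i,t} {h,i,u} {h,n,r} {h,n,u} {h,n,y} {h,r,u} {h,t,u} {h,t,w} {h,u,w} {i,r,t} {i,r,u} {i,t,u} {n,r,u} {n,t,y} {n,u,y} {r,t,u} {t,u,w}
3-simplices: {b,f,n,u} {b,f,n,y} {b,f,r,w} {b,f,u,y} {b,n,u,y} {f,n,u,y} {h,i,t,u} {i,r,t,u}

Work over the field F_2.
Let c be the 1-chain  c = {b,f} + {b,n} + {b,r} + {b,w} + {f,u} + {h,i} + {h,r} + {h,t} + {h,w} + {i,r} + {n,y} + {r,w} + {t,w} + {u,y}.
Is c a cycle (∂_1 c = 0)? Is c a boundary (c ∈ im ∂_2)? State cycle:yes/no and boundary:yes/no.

cycle:yes boundary:yes

n_0=10 n_1=36 n_2=32 n_3=8  [Z2]
∂1: piv[bf,bh,bn,br,bt,bu,bw,by,hi] rk=9  ker:fn,fr,fu,fw,fy,hn,hr,ht,hu,hw,hy,in,ir,it,iu,nr,nt,nu,ny,rt,ru,rw,tu,tw,ty,uw,uy
∂2: piv[bfn,bfr,bfu,bfw,bfy,bnu,bny,brw,buy,fru,hir,hit,hiu,hnr,hnu,hny,hru,htu,htw,huw,irt,nty] rk=22  ker:fnu,fny,frw,fuy,iru,itu,nru,nuy,rtu,tuw
∂3: piv[bfnu,bfny,bfrw,bfuy,bnuy,hitu,irtu] rk=7  ker:fnuy
∂1c = 0
c vs im∂2: reduces to 0 ⇒ boundary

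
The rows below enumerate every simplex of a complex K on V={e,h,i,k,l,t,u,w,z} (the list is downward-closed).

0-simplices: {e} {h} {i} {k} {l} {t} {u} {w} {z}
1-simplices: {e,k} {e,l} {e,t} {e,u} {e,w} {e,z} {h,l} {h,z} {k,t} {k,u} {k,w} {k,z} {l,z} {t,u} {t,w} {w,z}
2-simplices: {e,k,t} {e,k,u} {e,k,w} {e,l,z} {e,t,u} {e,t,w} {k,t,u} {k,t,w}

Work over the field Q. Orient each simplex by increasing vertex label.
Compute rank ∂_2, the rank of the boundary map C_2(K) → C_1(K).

rank∂_2=6

n_0=9 n_1=16 n_2=8  [Q]
∂1: piv[ek,el,et,eu,ew,ez,hl] rk=7  ker:hz,kt,ku,kw,kz,lz,tu,tw,wz
∂2: piv[ekt,eku,ekw,elz,etu,etw] rk=6  ker:ktu,ktw
rk∂_2=6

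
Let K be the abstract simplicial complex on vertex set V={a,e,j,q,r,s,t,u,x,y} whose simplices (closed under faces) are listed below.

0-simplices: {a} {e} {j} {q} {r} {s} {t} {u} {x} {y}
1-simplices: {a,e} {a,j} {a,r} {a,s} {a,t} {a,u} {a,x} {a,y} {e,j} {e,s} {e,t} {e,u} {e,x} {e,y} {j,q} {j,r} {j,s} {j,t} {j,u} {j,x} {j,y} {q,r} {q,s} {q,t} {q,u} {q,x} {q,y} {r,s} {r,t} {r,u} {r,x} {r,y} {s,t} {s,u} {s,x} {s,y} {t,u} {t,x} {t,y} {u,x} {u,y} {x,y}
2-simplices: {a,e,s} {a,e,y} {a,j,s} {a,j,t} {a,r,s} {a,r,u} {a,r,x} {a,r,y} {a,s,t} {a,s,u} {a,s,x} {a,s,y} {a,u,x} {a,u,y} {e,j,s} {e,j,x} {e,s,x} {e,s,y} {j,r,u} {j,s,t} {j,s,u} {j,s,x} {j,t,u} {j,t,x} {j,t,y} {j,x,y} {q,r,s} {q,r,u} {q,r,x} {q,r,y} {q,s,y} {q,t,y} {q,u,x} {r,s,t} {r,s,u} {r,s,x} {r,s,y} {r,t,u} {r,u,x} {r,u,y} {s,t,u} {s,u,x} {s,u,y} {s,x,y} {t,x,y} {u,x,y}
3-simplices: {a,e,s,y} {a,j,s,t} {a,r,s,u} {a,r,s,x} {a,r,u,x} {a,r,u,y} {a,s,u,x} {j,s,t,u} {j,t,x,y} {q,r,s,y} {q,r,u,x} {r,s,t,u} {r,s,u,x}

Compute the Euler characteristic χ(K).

χ(K)=1

n_0=10 n_1=42 n_2=46 n_3=13
χ=+10−42+46−13=1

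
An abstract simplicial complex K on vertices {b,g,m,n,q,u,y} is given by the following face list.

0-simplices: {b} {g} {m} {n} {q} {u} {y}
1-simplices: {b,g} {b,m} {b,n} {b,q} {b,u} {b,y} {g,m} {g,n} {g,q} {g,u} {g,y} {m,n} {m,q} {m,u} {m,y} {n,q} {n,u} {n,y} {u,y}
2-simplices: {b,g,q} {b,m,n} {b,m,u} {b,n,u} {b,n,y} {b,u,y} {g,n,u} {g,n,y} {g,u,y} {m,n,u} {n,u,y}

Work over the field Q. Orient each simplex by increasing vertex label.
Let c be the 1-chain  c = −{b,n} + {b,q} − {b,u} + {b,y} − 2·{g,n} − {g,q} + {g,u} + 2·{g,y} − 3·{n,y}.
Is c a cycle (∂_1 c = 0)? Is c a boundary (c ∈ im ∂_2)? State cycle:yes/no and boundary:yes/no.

n_0=7 n_1=19 n_2=11  [Q]
∂1: piv[bg,bm,bn,bq,bu,by] rk=6  ker:gm,gn,gq,gu,gy,mn,mq,mu,my,nq,nu,ny,uy
∂2: piv[bgq,bmn,bmu,bnu,bny,buy,gnu,gny] rk=8  ker:guy,mnu,nuy
∂1c = 0
c vs im∂2: residual ≠ 0 ⇒ not boundary

cycle:yes boundary:no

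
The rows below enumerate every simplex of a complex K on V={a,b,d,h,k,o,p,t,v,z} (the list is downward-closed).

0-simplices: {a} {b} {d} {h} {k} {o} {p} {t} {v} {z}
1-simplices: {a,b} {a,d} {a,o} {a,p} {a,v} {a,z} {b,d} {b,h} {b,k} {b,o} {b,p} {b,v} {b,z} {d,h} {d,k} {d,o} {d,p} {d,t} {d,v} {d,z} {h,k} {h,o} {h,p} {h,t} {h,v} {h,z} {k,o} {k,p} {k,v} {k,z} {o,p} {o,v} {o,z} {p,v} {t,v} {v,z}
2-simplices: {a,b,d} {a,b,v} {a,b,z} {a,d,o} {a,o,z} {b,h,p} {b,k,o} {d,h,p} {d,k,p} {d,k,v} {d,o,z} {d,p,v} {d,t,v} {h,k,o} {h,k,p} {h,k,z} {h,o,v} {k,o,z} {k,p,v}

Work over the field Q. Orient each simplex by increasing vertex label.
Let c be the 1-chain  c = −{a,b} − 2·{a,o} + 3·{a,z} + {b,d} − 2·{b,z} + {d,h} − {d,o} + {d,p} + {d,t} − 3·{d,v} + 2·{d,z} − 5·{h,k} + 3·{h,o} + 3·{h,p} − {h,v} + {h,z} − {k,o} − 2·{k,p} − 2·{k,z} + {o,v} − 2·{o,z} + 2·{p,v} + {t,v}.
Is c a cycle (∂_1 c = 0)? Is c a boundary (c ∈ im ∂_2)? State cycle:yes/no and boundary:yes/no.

n_0=10 n_1=36 n_2=19  [Q]
∂1: piv[ab,ad,ao,ap,av,az,bh,bk,dt] rk=9  ker:bd,bo,bp,bv,bz,dh,dk,do,dp,dv,dz,hk,ho,hp,ht,hv,hz,ko,kp,kv,kz,op,ov,oz,pv,tv,vz
∂2: piv[abd,abv,abz,ado,aoz,bhp,bko,dhp,dkp,dkv,doz,dpv,dtv,hko,hkp,hkz,hov,koz] rk=18  ker:kpv
∂1c = 0
c vs im∂2: reduces to 0 ⇒ boundary

cycle:yes boundary:yes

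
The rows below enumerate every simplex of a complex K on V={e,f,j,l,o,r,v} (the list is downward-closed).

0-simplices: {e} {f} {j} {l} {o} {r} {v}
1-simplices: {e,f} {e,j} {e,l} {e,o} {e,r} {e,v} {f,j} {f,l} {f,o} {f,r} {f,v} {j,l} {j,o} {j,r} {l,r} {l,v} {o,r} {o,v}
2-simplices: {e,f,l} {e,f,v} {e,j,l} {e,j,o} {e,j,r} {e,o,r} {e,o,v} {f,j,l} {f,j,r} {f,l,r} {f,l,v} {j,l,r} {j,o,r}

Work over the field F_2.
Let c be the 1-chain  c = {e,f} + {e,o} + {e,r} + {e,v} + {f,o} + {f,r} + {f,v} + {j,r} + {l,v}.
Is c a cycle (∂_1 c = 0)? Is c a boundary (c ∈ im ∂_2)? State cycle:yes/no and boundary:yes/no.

n_0=7 n_1=18 n_2=13  [Z2]
∂1: piv[ef,ej,el,eo,er,ev] rk=6  ker:fj,fl,fo,fr,fv,jl,jo,jr,lr,lv,or,ov
∂2: piv[efl,efv,ejl,ejo,ejr,eor,eov,fjl,fjr,flr,flv] rk=11  ker:jlr,jor
∂1c = {j} + {l} + {r} + {v}

cycle:no boundary:no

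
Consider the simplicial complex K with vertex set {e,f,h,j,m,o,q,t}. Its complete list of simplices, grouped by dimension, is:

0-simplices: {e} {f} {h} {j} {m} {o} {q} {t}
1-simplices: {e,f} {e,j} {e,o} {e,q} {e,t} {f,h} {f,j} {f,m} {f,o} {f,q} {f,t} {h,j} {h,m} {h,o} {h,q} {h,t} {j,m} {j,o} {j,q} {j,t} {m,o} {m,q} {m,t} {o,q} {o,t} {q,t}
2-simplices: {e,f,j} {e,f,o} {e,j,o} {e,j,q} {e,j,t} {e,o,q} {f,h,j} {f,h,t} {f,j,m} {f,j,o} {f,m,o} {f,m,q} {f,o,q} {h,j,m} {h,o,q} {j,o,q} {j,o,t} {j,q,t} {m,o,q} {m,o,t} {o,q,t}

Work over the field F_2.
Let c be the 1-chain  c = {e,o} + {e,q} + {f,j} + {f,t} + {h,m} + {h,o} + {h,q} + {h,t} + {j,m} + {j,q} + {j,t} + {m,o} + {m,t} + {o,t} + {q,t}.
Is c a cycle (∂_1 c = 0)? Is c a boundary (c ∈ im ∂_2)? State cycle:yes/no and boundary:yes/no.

n_0=8 n_1=26 n_2=21  [Z2]
∂1: piv[ef,ej,eo,eq,et,fh,fm] rk=7  ker:fj,fo,fq,ft,hj,hm,ho,hq,ht,jm,jo,jq,jt,mo,mq,mt,oq,ot,qt
∂2: piv[efj,efo,ejo,ejq,ejt,eoq,fhj,fht,fjm,fmo,fmq,foq,hjm,hoq,jot,jqt,mot] rk=17  ker:fjo,joq,moq,oqt
∂1c = 0
c vs im∂2: reduces to 0 ⇒ boundary

cycle:yes boundary:yes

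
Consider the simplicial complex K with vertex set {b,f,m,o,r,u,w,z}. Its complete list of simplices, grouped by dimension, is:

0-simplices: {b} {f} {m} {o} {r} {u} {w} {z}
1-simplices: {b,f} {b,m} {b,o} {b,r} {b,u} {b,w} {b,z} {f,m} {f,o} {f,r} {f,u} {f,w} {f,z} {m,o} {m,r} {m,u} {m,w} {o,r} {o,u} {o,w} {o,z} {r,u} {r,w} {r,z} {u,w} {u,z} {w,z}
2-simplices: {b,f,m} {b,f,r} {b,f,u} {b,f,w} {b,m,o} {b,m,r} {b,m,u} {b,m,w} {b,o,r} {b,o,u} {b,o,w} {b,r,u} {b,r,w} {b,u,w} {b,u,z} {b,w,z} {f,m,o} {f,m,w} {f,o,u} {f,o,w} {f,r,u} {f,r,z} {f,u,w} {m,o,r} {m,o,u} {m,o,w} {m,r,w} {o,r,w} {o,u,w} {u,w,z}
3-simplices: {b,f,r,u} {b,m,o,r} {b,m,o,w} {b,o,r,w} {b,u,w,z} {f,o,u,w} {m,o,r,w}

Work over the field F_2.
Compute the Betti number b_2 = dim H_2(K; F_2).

b_2=5

n_0=8 n_1=27 n_2=30 n_3=7  [Z2]
∂1: piv[bf,bm,bo,br,bu,bw,bz] rk=7  ker:fm,fo,fr,fu,fw,fz,mo,mr,mu,mw,or,ou,ow,oz,ru,rw,rz,uw,uz,wz
∂2: piv[bfm,bfr,bfu,bfw,bmo,bmr,bmu,bmw,bor,bou,bow,bru,brw,buw,buz,bwz,fmo,frz] rk=18  ker:fmw,fou,fow,fru,fuw,mor,mou,mow,mrw,orw,ouw,uwz
∂3: piv[bfru,bmor,bmow,borw,buwz,fouw,morw] rk=7
b_2=(30−18)−7=5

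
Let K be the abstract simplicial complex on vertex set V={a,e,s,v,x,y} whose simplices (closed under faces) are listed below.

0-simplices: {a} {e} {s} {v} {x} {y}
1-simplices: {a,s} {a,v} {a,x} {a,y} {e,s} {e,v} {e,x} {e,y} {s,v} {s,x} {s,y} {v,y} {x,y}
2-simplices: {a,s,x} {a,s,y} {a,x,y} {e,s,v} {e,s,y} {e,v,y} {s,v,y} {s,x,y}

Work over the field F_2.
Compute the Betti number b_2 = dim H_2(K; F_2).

b_2=2

n_0=6 n_1=13 n_2=8  [Z2]
∂1: piv[as,av,ax,ay,es] rk=5  ker:ev,ex,ey,sv,sx,sy,vy,xy
∂2: piv[asx,asy,axy,esv,esy,evy] rk=6  ker:svy,sxy
b_2=(8−6)−0=2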